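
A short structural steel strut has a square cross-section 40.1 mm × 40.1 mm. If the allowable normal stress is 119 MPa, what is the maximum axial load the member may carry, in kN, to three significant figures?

191 kN

A = 1608 mm².
P_max = σ_allow · A = 119 · 1608 = 191400 N = 191.4 kN.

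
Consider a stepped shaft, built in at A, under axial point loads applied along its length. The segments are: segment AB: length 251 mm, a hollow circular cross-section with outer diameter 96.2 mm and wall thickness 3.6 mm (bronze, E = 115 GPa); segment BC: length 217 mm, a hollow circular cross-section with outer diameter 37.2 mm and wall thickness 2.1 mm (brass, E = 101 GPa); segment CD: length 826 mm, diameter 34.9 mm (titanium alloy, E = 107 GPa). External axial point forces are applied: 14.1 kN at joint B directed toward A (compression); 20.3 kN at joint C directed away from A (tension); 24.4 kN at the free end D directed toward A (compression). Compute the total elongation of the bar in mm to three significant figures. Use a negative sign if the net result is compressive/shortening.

-0.273 mm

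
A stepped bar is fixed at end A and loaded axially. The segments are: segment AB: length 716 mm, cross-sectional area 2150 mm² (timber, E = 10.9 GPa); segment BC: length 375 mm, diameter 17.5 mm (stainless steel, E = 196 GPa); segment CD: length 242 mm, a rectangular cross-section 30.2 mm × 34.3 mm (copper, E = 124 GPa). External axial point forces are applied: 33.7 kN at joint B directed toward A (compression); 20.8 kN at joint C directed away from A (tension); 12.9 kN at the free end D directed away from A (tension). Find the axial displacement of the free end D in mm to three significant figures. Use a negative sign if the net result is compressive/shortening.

Internal axial forces (sectioning from the free end, tension +): N_CD = 12.9 kN, N_BC = 33.7 kN, N_AB = 0 kN.
A_BC = 240.5 mm².
A_CD = 1036 mm².
δ_AB = 0·716/(2150·10900) = 0 mm
δ_BC = 33700·375/(240.5·196000) = 0.2681 mm
δ_CD = 12900·242/(1036·124000) = 0.0243 mm
δ = Σδ_i = 0.2924 mm.

0.292 mm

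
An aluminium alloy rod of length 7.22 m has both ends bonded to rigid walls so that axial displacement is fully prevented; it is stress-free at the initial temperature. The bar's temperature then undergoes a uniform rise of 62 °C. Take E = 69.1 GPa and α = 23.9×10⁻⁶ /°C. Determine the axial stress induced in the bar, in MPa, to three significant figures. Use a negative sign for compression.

-102 MPa

Free thermal expansion αLΔT = 23.9e-6 · 7220 · 62 = 10.7 mm.
The walls impose strain ε = −(10.7)/7220 = -1.4818e-03; σ = Eε = 69100 · -1.4818e-03 = -102.4 MPa.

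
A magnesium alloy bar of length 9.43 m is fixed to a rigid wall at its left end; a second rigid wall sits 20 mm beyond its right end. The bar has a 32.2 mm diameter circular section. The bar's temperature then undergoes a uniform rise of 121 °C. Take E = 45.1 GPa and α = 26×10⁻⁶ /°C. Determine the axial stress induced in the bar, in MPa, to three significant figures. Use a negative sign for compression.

-46.2 MPa

Free thermal expansion αLΔT = 26e-6 · 9430 · 121 = 29.67 mm.
The walls engage after the gap closes; constrained expansion = 29.67 − 20 = 9.667 mm.
The walls impose strain ε = −(9.667)/9430 = -1.0251e-03; σ = Eε = 45100 · -1.0251e-03 = -46.23 MPa.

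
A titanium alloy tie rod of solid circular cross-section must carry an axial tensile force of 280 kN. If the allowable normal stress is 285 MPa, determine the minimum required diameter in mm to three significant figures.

35.4 mm

Required area A ≥ P/σ_allow = 280000/285 = 982.5 mm².
For a solid circular section, d ≥ √(4A/π) = 35.37 mm.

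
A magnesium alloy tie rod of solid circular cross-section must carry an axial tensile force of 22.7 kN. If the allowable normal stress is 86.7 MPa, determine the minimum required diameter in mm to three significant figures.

Required area A ≥ P/σ_allow = 22700/86.7 = 261.8 mm².
For a solid circular section, d ≥ √(4A/π) = 18.26 mm.

18.3 mm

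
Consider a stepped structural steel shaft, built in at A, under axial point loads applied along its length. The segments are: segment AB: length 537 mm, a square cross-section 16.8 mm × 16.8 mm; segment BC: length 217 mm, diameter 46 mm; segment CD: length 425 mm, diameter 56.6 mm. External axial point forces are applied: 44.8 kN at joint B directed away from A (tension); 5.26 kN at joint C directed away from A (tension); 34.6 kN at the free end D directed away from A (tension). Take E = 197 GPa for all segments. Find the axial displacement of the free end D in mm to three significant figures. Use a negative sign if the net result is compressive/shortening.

0.874 mm

Internal axial forces (sectioning from the free end, tension +): N_CD = 34.6 kN, N_BC = 39.86 kN, N_AB = 84.66 kN.
A_AB = 282.2 mm².
A_BC = 1662 mm².
A_CD = 2516 mm².
δ_AB = 84660·537/(282.2·197000) = 0.8177 mm
δ_BC = 39860·217/(1662·197000) = 0.02642 mm
δ_CD = 34600·425/(2516·197000) = 0.02967 mm
δ = Σδ_i = 0.8737 mm.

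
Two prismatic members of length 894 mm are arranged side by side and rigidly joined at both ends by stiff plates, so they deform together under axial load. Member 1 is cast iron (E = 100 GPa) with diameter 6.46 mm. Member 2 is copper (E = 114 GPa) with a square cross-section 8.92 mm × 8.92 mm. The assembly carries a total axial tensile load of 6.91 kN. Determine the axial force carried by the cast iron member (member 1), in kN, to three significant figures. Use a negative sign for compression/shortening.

A_1 = 32.78 mm².
A_2 = 79.57 mm².
Equal strain + equilibrium ⇒ each member carries load in proportion to AE: A₁E₁ = 3278000 N, A₂E₂ = 9071000 N, ΣAE = 12350000 N.
F₁ = P·A₁E₁/ΣAE = 6910·3278000/12350000 = 1834 N.

1.83 kN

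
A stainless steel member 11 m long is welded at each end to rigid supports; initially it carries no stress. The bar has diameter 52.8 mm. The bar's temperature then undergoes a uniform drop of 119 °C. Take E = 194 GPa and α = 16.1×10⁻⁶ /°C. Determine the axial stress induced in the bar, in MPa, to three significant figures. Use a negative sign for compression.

Free thermal expansion αLΔT = 16.1e-6 · 11000 · -119 = -21.07 mm.
The walls impose strain ε = −(-21.07)/11000 = 1.9159e-03; σ = Eε = 194000 · 1.9159e-03 = 371.7 MPa.

372 MPa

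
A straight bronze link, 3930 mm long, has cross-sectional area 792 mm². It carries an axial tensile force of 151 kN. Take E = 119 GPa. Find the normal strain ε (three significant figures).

0.00160

σ = N/A = 190.7 MPa; ε = σ/E = 190.7/119000 = 1.602e-03.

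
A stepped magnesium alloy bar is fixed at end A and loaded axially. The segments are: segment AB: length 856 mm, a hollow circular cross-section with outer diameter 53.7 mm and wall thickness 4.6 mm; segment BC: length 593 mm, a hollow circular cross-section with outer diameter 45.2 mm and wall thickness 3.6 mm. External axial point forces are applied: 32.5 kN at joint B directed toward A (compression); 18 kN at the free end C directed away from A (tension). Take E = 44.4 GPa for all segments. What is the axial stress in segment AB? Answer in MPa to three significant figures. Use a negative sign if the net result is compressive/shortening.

Internal axial forces (sectioning from the free end, tension +): N_BC = 18 kN, N_AB = -14.5 kN.
A_AB = 709.6 mm².
σ_AB = N_AB/A_AB = -14500/709.6 = -20.44 MPa.

-20.4 MPa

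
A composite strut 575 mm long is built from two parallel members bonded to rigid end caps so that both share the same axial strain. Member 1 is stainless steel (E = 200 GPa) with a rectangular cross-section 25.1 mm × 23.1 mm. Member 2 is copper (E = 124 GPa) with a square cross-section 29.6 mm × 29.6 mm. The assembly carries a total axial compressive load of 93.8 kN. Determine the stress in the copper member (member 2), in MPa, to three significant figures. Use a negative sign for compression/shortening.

-51.8 MPa

A_1 = 579.8 mm².
A_2 = 876.2 mm².
Equal strain + equilibrium ⇒ each member carries load in proportion to AE: A₁E₁ = 116000000 N, A₂E₂ = 108600000 N, ΣAE = 224600000 N.
σ₂ = P·E₂/ΣAE = -93800·124000/224600000 = -51.78 MPa.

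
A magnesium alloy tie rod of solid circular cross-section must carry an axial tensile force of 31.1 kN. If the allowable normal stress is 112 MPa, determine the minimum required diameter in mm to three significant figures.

Required area A ≥ P/σ_allow = 31100/112 = 277.7 mm².
For a solid circular section, d ≥ √(4A/π) = 18.8 mm.

18.8 mm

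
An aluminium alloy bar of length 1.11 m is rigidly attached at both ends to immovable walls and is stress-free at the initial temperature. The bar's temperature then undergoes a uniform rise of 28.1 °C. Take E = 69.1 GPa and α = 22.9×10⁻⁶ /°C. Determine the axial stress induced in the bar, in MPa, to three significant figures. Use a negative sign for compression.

Free thermal expansion αLΔT = 22.9e-6 · 1110 · 28.1 = 0.7143 mm.
The walls impose strain ε = −(0.7143)/1110 = -6.4349e-04; σ = Eε = 69100 · -6.4349e-04 = -44.47 MPa.

-44.5 MPa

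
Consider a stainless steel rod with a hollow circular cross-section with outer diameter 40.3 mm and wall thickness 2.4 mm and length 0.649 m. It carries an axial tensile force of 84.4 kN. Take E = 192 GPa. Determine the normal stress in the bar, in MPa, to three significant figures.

A = 285.8 mm².
σ = N/A = 84400/285.8 = 295.4 MPa.

295 MPa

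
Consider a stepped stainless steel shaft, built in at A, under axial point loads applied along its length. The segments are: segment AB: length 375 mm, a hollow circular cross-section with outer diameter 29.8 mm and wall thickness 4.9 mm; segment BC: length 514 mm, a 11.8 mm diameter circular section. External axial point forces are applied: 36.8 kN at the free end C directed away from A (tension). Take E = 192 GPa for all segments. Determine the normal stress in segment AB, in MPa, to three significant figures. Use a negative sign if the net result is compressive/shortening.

96.0 MPa

Internal axial forces (sectioning from the free end, tension +): N_BC = 36.8 kN, N_AB = 36.8 kN.
A_AB = 383.3 mm².
σ_AB = N_AB/A_AB = 36800/383.3 = 96.01 MPa.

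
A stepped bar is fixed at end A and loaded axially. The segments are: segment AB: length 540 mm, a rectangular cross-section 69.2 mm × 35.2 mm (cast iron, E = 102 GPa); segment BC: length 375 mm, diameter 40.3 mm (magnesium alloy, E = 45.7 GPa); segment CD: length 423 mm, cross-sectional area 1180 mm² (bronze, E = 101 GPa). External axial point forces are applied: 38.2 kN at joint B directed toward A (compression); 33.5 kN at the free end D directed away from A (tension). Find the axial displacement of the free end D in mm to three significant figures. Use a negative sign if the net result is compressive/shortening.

0.324 mm

Internal axial forces (sectioning from the free end, tension +): N_CD = 33.5 kN, N_BC = 33.5 kN, N_AB = -4.7 kN.
A_AB = 2436 mm².
A_BC = 1276 mm².
δ_AB = -4700·540/(2436·102000) = -0.01022 mm
δ_BC = 33500·375/(1276·45700) = 0.2155 mm
δ_CD = 33500·423/(1180·101000) = 0.1189 mm
δ = Σδ_i = 0.3242 mm.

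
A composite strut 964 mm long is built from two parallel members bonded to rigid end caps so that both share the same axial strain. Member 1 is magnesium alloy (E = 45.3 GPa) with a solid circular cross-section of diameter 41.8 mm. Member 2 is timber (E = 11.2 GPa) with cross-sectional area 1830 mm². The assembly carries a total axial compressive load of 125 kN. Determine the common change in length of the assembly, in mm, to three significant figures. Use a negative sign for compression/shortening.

-1.46 mm

A_1 = 1372 mm².
Equal strain + equilibrium ⇒ each member carries load in proportion to AE: A₁E₁ = 62160000 N, A₂E₂ = 20500000 N, ΣAE = 82660000 N.
δ = PL/ΣAE = -125000·964/82660000 = -1.458 mm.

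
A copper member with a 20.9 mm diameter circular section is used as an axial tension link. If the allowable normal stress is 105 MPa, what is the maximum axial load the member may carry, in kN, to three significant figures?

36.0 kN

A = 343.1 mm².
P_max = σ_allow · A = 105 · 343.1 = 36020 N = 36.02 kN.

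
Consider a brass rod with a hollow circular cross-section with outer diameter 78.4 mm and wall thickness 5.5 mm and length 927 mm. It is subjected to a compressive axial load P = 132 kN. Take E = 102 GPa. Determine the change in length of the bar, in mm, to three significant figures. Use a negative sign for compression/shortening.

-0.952 mm

A = 1260 mm².
δ_mech = NL/(AE) = -132000·927/(1260·102000) = -0.9524 mm.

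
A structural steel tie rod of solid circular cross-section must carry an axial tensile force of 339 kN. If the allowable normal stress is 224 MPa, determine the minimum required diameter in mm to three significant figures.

43.9 mm

Required area A ≥ P/σ_allow = 339000/224 = 1513 mm².
For a solid circular section, d ≥ √(4A/π) = 43.9 mm.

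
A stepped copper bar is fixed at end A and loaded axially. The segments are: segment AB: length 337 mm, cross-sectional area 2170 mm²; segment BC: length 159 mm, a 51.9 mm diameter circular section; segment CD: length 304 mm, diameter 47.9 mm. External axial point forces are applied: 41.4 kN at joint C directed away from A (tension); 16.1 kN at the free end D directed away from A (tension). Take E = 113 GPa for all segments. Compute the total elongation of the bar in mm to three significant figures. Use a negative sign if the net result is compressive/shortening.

Internal axial forces (sectioning from the free end, tension +): N_CD = 16.1 kN, N_BC = 57.5 kN, N_AB = 57.5 kN.
A_BC = 2116 mm².
A_CD = 1802 mm².
δ_AB = 57500·337/(2170·113000) = 0.07902 mm
δ_BC = 57500·159/(2116·113000) = 0.03824 mm
δ_CD = 16100·304/(1802·113000) = 0.02404 mm
δ = Σδ_i = 0.1413 mm.

0.141 mm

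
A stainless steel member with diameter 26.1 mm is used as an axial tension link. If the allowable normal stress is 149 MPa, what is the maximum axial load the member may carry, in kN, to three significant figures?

79.7 kN

A = 535 mm².
P_max = σ_allow · A = 149 · 535 = 79720 N = 79.72 kN.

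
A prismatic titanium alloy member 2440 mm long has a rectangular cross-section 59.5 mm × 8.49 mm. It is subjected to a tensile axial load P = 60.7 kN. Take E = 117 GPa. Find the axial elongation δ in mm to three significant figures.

A = 505.2 mm².
δ_mech = NL/(AE) = 60700·2440/(505.2·117000) = 2.506 mm.

2.51 mm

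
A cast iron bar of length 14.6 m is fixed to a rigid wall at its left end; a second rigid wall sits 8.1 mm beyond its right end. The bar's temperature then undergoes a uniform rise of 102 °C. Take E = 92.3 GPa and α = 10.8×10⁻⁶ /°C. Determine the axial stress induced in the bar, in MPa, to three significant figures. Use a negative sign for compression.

-50.5 MPa

Free thermal expansion αLΔT = 10.8e-6 · 14600 · 102 = 16.08 mm.
The walls engage after the gap closes; constrained expansion = 16.08 − 8.1 = 7.983 mm.
The walls impose strain ε = −(7.983)/14600 = -5.4681e-04; σ = Eε = 92300 · -5.4681e-04 = -50.47 MPa.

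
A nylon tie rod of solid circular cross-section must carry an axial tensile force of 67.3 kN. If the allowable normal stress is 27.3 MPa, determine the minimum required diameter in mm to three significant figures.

Required area A ≥ P/σ_allow = 67300/27.3 = 2465 mm².
For a solid circular section, d ≥ √(4A/π) = 56.02 mm.

56.0 mm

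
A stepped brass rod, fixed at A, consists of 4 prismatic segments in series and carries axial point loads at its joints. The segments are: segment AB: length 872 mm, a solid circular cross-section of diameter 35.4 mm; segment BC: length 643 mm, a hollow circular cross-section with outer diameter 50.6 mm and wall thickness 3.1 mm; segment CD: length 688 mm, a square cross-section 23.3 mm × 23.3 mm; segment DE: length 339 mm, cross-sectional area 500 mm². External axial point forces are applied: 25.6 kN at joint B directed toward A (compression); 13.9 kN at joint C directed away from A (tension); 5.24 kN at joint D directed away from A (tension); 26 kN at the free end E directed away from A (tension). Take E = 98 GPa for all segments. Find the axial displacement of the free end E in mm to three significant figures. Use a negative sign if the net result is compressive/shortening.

Internal axial forces (sectioning from the free end, tension +): N_DE = 26 kN, N_CD = 31.24 kN, N_BC = 45.14 kN, N_AB = 19.54 kN.
A_AB = 984.2 mm².
A_BC = 462.6 mm².
A_CD = 542.9 mm².
δ_AB = 19540·872/(984.2·98000) = 0.1767 mm
δ_BC = 45140·643/(462.6·98000) = 0.6402 mm
δ_CD = 31240·688/(542.9·98000) = 0.404 mm
δ_DE = 26000·339/(500·98000) = 0.1799 mm
δ = Σδ_i = 1.401 mm.

1.40 mm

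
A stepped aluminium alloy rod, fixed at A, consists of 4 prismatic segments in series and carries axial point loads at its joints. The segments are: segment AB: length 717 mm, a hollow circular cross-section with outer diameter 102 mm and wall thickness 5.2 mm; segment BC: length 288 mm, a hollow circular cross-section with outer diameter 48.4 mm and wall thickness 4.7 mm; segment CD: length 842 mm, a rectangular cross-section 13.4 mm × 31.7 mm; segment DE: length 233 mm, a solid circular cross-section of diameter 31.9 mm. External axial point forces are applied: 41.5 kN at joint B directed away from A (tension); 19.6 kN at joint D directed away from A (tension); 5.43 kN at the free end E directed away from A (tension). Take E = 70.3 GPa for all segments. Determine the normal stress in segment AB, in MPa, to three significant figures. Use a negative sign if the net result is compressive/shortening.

Internal axial forces (sectioning from the free end, tension +): N_DE = 5.43 kN, N_CD = 25.03 kN, N_BC = 25.03 kN, N_AB = 66.53 kN.
A_AB = 1581 mm².
σ_AB = N_AB/A_AB = 66530/1581 = 42.07 MPa.

42.1 MPa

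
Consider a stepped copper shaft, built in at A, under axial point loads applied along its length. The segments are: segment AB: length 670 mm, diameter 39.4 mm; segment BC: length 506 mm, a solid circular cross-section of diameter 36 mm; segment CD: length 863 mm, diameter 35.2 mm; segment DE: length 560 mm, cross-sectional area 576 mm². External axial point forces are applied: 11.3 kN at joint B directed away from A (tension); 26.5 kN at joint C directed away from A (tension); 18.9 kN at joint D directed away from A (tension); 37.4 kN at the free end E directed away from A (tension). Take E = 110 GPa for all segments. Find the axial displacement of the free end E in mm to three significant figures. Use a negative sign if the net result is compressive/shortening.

1.63 mm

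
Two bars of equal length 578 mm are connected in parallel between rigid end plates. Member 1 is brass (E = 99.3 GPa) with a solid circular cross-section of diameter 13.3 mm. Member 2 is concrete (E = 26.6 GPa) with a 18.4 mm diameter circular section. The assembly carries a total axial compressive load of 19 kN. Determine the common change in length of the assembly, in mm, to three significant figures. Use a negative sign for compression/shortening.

-0.526 mm

A_1 = 138.9 mm².
A_2 = 265.9 mm².
Equal strain + equilibrium ⇒ each member carries load in proportion to AE: A₁E₁ = 13800000 N, A₂E₂ = 7073000 N, ΣAE = 20870000 N.
δ = PL/ΣAE = -19000·578/20870000 = -0.5262 mm.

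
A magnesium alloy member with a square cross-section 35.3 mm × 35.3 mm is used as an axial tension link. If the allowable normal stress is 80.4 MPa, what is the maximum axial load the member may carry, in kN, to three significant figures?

A = 1246 mm².
P_max = σ_allow · A = 80.4 · 1246 = 100200 N = 100.2 kN.

100 kN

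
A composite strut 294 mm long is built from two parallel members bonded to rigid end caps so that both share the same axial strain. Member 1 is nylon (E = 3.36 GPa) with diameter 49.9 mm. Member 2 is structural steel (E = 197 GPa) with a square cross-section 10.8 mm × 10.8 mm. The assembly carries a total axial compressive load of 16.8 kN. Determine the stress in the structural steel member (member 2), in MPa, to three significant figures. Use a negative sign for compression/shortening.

A_1 = 1956 mm².
A_2 = 116.6 mm².
Equal strain + equilibrium ⇒ each member carries load in proportion to AE: A₁E₁ = 6571000 N, A₂E₂ = 22980000 N, ΣAE = 29550000 N.
σ₂ = P·E₂/ΣAE = -16800·197000/29550000 = -112 MPa.

-112 MPa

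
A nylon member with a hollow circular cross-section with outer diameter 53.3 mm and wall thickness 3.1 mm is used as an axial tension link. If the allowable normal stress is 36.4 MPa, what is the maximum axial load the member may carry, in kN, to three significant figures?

A = 488.9 mm².
P_max = σ_allow · A = 36.4 · 488.9 = 17800 N = 17.8 kN.

17.8 kN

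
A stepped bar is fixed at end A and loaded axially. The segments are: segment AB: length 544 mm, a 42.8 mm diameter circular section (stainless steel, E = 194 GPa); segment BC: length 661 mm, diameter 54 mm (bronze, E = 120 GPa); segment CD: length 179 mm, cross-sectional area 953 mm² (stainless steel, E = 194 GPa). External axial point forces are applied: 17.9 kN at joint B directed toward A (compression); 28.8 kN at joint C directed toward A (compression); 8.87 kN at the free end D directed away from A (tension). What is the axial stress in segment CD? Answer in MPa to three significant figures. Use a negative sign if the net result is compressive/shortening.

9.31 MPa

Internal axial forces (sectioning from the free end, tension +): N_CD = 8.87 kN, N_BC = -19.93 kN, N_AB = -37.83 kN.
σ_CD = N_CD/A_CD = 8870/953 = 9.307 MPa.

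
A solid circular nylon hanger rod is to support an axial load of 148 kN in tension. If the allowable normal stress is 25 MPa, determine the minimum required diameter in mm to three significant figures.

Required area A ≥ P/σ_allow = 148000/25 = 5920 mm².
For a solid circular section, d ≥ √(4A/π) = 86.82 mm.

86.8 mm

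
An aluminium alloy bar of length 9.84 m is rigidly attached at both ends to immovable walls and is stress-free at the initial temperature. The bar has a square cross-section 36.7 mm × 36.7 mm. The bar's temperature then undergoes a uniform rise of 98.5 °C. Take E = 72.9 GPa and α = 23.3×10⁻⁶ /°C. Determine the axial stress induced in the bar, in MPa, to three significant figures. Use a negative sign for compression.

-167 MPa

Free thermal expansion αLΔT = 23.3e-6 · 9840 · 98.5 = 22.58 mm.
The walls impose strain ε = −(22.58)/9840 = -2.2950e-03; σ = Eε = 72900 · -2.2950e-03 = -167.3 MPa.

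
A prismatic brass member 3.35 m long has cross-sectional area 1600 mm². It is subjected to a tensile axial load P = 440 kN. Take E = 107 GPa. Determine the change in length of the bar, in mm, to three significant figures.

8.61 mm

δ_mech = NL/(AE) = 440000·3350/(1600·107000) = 8.61 mm.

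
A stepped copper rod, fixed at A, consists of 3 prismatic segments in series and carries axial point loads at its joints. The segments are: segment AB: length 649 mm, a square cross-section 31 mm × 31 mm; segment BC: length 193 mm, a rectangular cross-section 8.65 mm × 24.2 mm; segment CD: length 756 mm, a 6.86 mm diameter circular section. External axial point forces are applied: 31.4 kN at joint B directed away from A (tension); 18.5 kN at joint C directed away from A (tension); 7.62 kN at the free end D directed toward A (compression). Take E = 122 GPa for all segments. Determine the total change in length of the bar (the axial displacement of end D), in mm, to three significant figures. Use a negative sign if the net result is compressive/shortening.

-0.961 mm

Internal axial forces (sectioning from the free end, tension +): N_CD = -7.62 kN, N_BC = 10.88 kN, N_AB = 42.28 kN.
A_AB = 961 mm².
A_BC = 209.3 mm².
A_CD = 36.96 mm².
δ_AB = 42280·649/(961·122000) = 0.234 mm
δ_BC = 10880·193/(209.3·122000) = 0.08222 mm
δ_CD = -7620·756/(36.96·122000) = -1.278 mm
δ = Σδ_i = -0.9613 mm.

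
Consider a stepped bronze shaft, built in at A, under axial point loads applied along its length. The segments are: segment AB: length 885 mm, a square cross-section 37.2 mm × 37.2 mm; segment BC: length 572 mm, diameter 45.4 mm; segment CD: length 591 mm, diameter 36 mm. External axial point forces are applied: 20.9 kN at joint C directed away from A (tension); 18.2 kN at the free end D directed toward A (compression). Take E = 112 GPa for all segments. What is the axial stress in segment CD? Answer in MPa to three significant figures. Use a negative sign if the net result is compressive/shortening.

Internal axial forces (sectioning from the free end, tension +): N_CD = -18.2 kN, N_BC = 2.7 kN, N_AB = 2.7 kN.
A_CD = 1018 mm².
σ_CD = N_CD/A_CD = -18200/1018 = -17.88 MPa.

-17.9 MPa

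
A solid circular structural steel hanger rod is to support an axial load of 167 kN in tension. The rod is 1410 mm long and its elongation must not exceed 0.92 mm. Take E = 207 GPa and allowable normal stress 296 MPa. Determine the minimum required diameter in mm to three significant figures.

Required area A ≥ P/σ_allow = 167000/296 = 564.2 mm².
For a solid circular section, d ≥ √(4A/π) = 26.8 mm.
Elongation limit: A ≥ PL/(Eδ_allow) = 167000·1410/(207000·0.92) = 1236 mm² ⇒ d ≥ 39.68 mm.
The elongation limit governs.

39.7 mm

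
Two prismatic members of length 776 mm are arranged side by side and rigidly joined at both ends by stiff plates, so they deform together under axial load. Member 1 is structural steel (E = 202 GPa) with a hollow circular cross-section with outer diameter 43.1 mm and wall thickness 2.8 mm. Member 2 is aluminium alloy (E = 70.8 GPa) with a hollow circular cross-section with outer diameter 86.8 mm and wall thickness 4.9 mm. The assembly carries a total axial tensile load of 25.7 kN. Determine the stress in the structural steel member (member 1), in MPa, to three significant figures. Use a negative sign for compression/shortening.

32.3 MPa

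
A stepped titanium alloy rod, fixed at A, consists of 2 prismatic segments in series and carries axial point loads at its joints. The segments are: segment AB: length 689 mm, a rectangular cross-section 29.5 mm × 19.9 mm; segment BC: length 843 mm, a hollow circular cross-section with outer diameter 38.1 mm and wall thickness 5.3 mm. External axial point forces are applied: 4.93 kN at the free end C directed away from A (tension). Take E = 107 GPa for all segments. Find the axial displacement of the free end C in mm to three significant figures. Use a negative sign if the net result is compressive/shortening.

0.125 mm

Internal axial forces (sectioning from the free end, tension +): N_BC = 4.93 kN, N_AB = 4.93 kN.
A_AB = 587 mm².
A_BC = 546.1 mm².
δ_AB = 4930·689/(587·107000) = 0.05408 mm
δ_BC = 4930·843/(546.1·107000) = 0.07112 mm
δ = Σδ_i = 0.1252 mm.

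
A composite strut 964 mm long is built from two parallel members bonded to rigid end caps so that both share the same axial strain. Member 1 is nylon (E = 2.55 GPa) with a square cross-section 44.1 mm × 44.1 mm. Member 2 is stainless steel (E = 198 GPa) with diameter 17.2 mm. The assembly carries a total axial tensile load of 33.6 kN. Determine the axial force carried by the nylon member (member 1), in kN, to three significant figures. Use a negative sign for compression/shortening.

3.27 kN

A_1 = 1945 mm².
A_2 = 232.4 mm².
Equal strain + equilibrium ⇒ each member carries load in proportion to AE: A₁E₁ = 4959000 N, A₂E₂ = 46010000 N, ΣAE = 50960000 N.
F₁ = P·A₁E₁/ΣAE = 33600·4959000/50960000 = 3270 N.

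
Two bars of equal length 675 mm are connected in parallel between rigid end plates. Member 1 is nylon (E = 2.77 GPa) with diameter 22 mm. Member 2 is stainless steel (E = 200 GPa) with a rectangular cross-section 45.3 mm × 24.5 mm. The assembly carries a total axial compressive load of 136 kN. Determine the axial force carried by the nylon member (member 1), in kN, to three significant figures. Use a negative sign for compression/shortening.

-0.642 kN

A_1 = 380.1 mm².
A_2 = 1110 mm².
Equal strain + equilibrium ⇒ each member carries load in proportion to AE: A₁E₁ = 1053000 N, A₂E₂ = 222000000 N, ΣAE = 223000000 N.
F₁ = P·A₁E₁/ΣAE = -136000·1053000/223000000 = -642.1 N.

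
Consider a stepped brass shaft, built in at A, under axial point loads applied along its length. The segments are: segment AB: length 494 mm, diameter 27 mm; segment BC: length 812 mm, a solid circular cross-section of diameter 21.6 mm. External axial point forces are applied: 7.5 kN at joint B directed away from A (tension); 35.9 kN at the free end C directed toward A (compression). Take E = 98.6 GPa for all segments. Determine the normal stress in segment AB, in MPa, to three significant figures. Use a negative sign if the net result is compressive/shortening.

-49.6 MPa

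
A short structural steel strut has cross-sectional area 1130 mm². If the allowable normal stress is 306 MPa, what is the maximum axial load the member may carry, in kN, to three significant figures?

P_max = σ_allow · A = 306 · 1130 = 345800 N = 345.8 kN.

346 kN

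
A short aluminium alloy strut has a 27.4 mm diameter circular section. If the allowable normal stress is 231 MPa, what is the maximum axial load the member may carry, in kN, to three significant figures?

136 kN

A = 589.6 mm².
P_max = σ_allow · A = 231 · 589.6 = 136200 N = 136.2 kN.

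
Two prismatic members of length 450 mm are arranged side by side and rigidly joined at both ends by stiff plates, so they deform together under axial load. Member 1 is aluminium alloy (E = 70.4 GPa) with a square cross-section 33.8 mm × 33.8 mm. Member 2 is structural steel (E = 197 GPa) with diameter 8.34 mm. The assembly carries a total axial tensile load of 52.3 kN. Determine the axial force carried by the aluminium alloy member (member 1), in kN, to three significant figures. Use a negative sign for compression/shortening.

46.1 kN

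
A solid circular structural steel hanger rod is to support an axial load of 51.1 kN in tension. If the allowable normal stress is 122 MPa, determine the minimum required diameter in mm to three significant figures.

23.1 mm

Required area A ≥ P/σ_allow = 51100/122 = 418.9 mm².
For a solid circular section, d ≥ √(4A/π) = 23.09 mm.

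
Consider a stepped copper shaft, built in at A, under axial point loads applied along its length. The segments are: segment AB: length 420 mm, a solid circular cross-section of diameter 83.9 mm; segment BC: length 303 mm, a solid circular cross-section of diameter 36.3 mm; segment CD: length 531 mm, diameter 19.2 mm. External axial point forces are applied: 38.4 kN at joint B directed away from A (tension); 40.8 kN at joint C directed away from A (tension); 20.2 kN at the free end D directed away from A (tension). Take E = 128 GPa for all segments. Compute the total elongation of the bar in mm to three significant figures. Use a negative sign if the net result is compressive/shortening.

0.488 mm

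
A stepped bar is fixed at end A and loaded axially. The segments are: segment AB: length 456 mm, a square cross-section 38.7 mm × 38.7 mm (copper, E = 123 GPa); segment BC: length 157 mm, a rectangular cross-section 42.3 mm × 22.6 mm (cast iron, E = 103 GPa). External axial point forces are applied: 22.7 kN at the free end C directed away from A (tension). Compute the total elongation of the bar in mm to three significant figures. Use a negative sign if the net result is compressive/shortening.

0.0924 mm

Internal axial forces (sectioning from the free end, tension +): N_BC = 22.7 kN, N_AB = 22.7 kN.
A_AB = 1498 mm².
A_BC = 956 mm².
δ_AB = 22700·456/(1498·123000) = 0.05619 mm
δ_BC = 22700·157/(956·103000) = 0.03619 mm
δ = Σδ_i = 0.09238 mm.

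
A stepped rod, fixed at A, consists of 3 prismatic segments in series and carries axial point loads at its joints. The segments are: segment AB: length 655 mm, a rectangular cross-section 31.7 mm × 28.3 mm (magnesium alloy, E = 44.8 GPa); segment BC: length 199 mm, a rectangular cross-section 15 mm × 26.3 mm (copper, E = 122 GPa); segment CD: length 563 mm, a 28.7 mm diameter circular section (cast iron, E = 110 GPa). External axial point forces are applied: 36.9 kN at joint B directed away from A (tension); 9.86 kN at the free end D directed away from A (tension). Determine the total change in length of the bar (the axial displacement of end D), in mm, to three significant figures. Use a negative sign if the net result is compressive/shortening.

0.881 mm

Internal axial forces (sectioning from the free end, tension +): N_CD = 9.86 kN, N_BC = 9.86 kN, N_AB = 46.76 kN.
A_AB = 897.1 mm².
A_BC = 394.5 mm².
A_CD = 646.9 mm².
δ_AB = 46760·655/(897.1·44800) = 0.7621 mm
δ_BC = 9860·199/(394.5·122000) = 0.04077 mm
δ_CD = 9860·563/(646.9·110000) = 0.07801 mm
δ = Σδ_i = 0.8808 mm.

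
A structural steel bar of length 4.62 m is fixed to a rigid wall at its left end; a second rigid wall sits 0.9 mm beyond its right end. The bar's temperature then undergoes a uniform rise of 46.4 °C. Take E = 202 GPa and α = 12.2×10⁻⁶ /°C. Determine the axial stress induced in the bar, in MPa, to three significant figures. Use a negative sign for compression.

Free thermal expansion αLΔT = 12.2e-6 · 4620 · 46.4 = 2.615 mm.
The walls engage after the gap closes; constrained expansion = 2.615 − 0.9 = 1.715 mm.
The walls impose strain ε = −(1.715)/4620 = -3.7127e-04; σ = Eε = 202000 · -3.7127e-04 = -75 MPa.

-75.0 MPa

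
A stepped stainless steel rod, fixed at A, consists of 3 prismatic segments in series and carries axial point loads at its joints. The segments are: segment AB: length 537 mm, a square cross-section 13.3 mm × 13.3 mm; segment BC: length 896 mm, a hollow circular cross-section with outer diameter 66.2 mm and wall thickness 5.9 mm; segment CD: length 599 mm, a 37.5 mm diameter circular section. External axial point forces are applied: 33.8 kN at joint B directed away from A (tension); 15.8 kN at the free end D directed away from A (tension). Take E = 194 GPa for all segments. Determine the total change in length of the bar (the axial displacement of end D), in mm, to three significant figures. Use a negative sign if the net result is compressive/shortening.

Internal axial forces (sectioning from the free end, tension +): N_CD = 15.8 kN, N_BC = 15.8 kN, N_AB = 49.6 kN.
A_AB = 176.9 mm².
A_BC = 1118 mm².
A_CD = 1104 mm².
δ_AB = 49600·537/(176.9·194000) = 0.7762 mm
δ_BC = 15800·896/(1118·194000) = 0.06529 mm
δ_CD = 15800·599/(1104·194000) = 0.04417 mm
δ = Σδ_i = 0.8856 mm.

0.886 mm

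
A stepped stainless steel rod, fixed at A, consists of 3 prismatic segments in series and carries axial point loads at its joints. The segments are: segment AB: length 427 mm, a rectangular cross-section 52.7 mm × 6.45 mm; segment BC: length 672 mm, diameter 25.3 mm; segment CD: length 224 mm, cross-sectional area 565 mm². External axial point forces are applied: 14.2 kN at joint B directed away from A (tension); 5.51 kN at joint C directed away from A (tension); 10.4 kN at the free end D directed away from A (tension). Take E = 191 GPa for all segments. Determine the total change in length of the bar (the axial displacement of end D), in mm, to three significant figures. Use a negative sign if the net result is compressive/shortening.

Internal axial forces (sectioning from the free end, tension +): N_CD = 10.4 kN, N_BC = 15.91 kN, N_AB = 30.11 kN.
A_AB = 339.9 mm².
A_BC = 502.7 mm².
δ_AB = 30110·427/(339.9·191000) = 0.198 mm
δ_BC = 15910·672/(502.7·191000) = 0.1113 mm
δ_CD = 10400·224/(565·191000) = 0.02159 mm
δ = Σδ_i = 0.331 mm.

0.331 mm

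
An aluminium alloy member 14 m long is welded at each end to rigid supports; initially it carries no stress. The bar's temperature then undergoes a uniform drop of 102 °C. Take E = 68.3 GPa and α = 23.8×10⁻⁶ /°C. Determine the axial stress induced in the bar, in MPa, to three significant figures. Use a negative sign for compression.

166 MPa

Free thermal expansion αLΔT = 23.8e-6 · 14000 · -102 = -33.99 mm.
The walls impose strain ε = −(-33.99)/14000 = 2.4276e-03; σ = Eε = 68300 · 2.4276e-03 = 165.8 MPa.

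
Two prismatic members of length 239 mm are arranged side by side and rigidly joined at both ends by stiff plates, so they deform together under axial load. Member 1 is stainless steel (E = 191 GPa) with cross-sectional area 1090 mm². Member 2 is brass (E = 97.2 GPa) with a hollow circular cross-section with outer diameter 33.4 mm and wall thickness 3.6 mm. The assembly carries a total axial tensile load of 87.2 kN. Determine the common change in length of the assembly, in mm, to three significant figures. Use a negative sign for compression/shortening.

0.0865 mm

A_2 = 337 mm².
Equal strain + equilibrium ⇒ each member carries load in proportion to AE: A₁E₁ = 208200000 N, A₂E₂ = 32760000 N, ΣAE = 240900000 N.
δ = PL/ΣAE = 87200·239/240900000 = 0.08649 mm.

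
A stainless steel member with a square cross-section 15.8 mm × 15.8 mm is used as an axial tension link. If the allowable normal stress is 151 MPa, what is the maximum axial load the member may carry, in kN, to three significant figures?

37.7 kN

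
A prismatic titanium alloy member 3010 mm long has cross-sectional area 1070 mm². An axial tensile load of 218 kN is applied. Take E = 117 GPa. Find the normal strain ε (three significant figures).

σ = N/A = 203.7 MPa; ε = σ/E = 203.7/117000 = 1.741e-03.

0.00174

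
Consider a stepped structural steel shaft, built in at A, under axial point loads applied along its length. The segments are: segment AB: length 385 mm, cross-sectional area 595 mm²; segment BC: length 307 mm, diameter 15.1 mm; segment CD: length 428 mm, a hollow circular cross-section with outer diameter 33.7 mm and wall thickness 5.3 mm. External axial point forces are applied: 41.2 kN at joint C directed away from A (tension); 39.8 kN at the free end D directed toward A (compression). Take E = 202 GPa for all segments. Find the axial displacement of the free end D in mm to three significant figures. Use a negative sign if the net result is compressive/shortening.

-0.162 mm

Internal axial forces (sectioning from the free end, tension +): N_CD = -39.8 kN, N_BC = 1.4 kN, N_AB = 1.4 kN.
A_BC = 179.1 mm².
A_CD = 472.9 mm².
δ_AB = 1400·385/(595·202000) = 0.004485 mm
δ_BC = 1400·307/(179.1·202000) = 0.01188 mm
δ_CD = -39800·428/(472.9·202000) = -0.1783 mm
δ = Σδ_i = -0.162 mm.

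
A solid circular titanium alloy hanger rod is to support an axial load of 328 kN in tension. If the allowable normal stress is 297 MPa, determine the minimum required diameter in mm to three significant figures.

37.5 mm

Required area A ≥ P/σ_allow = 328000/297 = 1104 mm².
For a solid circular section, d ≥ √(4A/π) = 37.5 mm.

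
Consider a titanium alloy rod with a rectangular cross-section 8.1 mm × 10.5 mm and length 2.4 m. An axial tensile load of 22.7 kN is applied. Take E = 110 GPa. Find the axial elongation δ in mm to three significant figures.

A = 85.05 mm².
δ_mech = NL/(AE) = 22700·2400/(85.05·110000) = 5.823 mm.

5.82 mm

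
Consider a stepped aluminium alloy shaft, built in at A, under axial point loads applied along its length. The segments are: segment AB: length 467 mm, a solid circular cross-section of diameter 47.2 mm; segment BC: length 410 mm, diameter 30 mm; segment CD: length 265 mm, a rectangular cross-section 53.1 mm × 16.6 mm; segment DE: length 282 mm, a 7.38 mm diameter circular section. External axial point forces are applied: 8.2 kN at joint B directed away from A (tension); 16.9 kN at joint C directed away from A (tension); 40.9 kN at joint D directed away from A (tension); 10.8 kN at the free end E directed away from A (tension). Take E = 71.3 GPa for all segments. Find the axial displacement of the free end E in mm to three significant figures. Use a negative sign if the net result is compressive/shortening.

Internal axial forces (sectioning from the free end, tension +): N_DE = 10.8 kN, N_CD = 51.7 kN, N_BC = 68.6 kN, N_AB = 76.8 kN.
A_AB = 1750 mm².
A_BC = 706.9 mm².
A_CD = 881.5 mm².
A_DE = 42.78 mm².
δ_AB = 76800·467/(1750·71300) = 0.2875 mm
δ_BC = 68600·410/(706.9·71300) = 0.5581 mm
δ_CD = 51700·265/(881.5·71300) = 0.218 mm
δ_DE = 10800·282/(42.78·71300) = 0.9986 mm
δ = Σδ_i = 2.062 mm.

2.06 mm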